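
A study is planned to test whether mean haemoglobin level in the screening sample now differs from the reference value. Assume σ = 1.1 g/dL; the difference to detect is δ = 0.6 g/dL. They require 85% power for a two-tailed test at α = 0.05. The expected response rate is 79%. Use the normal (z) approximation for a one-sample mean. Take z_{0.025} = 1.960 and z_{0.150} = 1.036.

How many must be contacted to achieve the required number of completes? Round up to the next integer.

n = (z_{α/2} + z_β)² · σ² / δ²
  = (1.960 + 1.036)² · 1.1² / 0.6²
  = 8.9760 · 1.21 / 0.36
  = 30.17
Adjust for 79% response: 30.17 / 0.79 = 38.19.
Round up → n = 39.

n = 39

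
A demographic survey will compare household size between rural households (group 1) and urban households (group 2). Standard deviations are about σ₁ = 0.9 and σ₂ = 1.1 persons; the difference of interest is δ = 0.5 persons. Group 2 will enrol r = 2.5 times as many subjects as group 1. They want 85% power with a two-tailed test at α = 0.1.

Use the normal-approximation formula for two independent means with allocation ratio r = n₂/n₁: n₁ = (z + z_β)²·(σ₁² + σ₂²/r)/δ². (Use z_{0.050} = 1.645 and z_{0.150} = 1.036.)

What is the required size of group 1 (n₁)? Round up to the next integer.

n₁ = 38

n₁ = (z_{α/2} + z_β)² · (σ₁² + σ₂²/r) / δ²
   = (1.645 + 1.036)² · (0.9² + 1.1²/2.5) / 0.5²
   = 7.1878 · (0.81 + 0.484) / 0.25
   = 7.1878 · 1.294 / 0.25
   = 37.20
Round up → n₁ = 38; n₂ = r·n₁ = 2.5 × 38 = 95.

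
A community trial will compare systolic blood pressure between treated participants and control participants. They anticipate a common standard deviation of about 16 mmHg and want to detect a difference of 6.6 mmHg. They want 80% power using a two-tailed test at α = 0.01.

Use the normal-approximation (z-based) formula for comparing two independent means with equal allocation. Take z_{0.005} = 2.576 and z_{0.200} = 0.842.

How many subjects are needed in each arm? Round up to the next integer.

n = 138 per group

n = (z_{α/2} + z_β)² · (σ₁² + σ₂²) / δ²
  = (2.576 + 0.842)² · (2·16² = 512) / 6.6²
  = 11.6827 · 512 / 43.56
  = 137.32
Round up → n = 138 per group.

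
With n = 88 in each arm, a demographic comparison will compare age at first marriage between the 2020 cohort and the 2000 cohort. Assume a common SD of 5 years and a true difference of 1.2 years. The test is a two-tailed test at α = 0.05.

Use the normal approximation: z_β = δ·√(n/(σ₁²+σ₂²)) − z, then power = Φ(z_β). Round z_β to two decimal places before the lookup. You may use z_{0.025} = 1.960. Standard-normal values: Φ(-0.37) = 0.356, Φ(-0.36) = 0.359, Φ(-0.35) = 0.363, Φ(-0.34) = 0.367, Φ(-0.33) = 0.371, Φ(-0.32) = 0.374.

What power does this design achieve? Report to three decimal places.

z_β = δ·√(n/(σ₁²+σ₂²)) − z_{α/2}
    = 1.2 · √(88/50) − 1.960
    = 1.2 · 1.32665 − 1.960
    = 1.5920 − 1.960 = -0.3680 → -0.37
Power = Φ(-0.37) = 0.356.

Power ≈ 0.356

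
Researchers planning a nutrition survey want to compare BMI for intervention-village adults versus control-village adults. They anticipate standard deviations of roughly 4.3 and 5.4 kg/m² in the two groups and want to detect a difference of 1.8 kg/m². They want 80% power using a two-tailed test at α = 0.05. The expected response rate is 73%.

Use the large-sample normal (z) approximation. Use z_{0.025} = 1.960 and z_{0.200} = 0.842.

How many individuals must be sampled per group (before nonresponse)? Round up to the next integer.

n = (z_{α/2} + z_β)² · (σ₁² + σ₂²) / δ²
  = (1.960 + 0.842)² · (4.3² + 5.4² = 47.65) / 1.8²
  = 7.8512 · 47.65 / 3.24
  = 115.47
Adjust for 73% response: 115.47 / 0.73 = 158.17.
Round up → n = 159 per group.

n = 159 per group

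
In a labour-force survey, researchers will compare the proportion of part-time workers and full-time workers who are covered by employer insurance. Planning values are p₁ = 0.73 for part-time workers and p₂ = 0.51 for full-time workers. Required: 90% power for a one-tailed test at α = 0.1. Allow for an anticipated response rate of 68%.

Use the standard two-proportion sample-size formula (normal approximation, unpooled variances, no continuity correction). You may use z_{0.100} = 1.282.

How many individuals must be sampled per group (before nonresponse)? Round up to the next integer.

n = 90 per group

n = (z_α + z_β)² · [p₁(1−p₁) + p₂(1−p₂)] / (p₁ − p₂)²
  = (1.282 + 1.282)² · (0.73·0.27 + 0.51·0.49) / (0.22)²
  = (2.564)² · (0.1971 + 0.2499) / 0.0484
  = 6.5741 · 0.4470 / 0.0484
  = 60.72
Adjust for 68% response: 60.72 / 0.68 = 89.29.
Round up → n = 90 per group.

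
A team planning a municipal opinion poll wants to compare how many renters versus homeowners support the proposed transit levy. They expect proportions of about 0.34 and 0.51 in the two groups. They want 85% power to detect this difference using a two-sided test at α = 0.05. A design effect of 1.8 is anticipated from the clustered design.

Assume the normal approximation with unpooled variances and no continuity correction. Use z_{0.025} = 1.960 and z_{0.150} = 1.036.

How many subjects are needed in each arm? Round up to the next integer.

n = 266 per group

n = (z_{α/2} + z_β)² · [p₁(1−p₁) + p₂(1−p₂)] / (p₁ − p₂)²
  = (1.960 + 1.036)² · (0.34·0.66 + 0.51·0.49) / (-0.17)²
  = (2.996)² · (0.2244 + 0.2499) / 0.0289
  = 8.9760 · 0.4743 / 0.0289
  = 147.31
Design effect: 1.8 × 147.31 = 265.16.
Round up → n = 266 per group.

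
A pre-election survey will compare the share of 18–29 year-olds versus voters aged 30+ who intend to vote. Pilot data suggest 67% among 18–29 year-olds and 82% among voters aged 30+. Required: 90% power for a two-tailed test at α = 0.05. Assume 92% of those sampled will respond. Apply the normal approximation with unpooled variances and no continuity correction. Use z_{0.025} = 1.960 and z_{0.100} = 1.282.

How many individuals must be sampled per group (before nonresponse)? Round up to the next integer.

n = (z_{α/2} + z_β)² · [p₁(1−p₁) + p₂(1−p₂)] / (p₁ − p₂)²
  = (1.960 + 1.282)² · (0.67·0.33 + 0.82·0.18) / (-0.15)²
  = (3.242)² · (0.2211 + 0.1476) / 0.0225
  = 10.5106 · 0.3687 / 0.0225
  = 172.23
Adjust for 92% response: 172.23 / 0.92 = 187.21.
Round up → n = 188 per group.

n = 188 per group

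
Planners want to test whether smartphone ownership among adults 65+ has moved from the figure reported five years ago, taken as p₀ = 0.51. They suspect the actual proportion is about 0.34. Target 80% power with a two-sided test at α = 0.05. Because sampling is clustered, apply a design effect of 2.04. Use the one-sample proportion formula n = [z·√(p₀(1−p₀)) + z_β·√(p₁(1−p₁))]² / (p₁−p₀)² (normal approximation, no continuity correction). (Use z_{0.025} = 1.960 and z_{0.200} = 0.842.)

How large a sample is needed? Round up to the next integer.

n = 135

n = [z_{α/2}·√(p₀q₀) + z_β·√(p₁q₁)]² / (p₁ − p₀)²
  = [1.960·√(0.51·0.49) + 0.842·√(0.34·0.66)]² / (-0.17)²
  = [1.960·0.4999 + 0.842·0.4737]² / 0.0289
  = [1.3787]² / 0.0289
  = 65.77
Design effect: 2.04 × 65.77 = 134.17.
Round up → n = 135.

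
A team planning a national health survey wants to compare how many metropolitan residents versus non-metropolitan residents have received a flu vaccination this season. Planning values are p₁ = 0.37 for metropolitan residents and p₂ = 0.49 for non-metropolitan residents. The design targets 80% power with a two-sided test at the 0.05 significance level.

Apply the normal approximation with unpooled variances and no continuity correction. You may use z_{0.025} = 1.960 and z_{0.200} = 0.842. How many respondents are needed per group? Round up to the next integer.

n = 264 per group

n = (z_{α/2} + z_β)² · [p₁(1−p₁) + p₂(1−p₂)] / (p₁ − p₂)²
  = (1.960 + 0.842)² · (0.37·0.63 + 0.49·0.51) / (-0.12)²
  = (2.802)² · (0.2331 + 0.2499) / 0.0144
  = 7.8512 · 0.4830 / 0.0144
  = 263.34
Round up → n = 264 per group.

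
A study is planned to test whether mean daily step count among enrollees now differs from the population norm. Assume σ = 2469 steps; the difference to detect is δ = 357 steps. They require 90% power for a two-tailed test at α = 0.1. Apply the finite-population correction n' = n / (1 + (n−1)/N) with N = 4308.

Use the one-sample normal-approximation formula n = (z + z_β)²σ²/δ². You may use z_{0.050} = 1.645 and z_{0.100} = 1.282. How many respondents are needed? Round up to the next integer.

n = 375

n = (z_{α/2} + z_β)² · σ² / δ²
  = (1.645 + 1.282)² · 2469² / 357²
  = 8.5673 · 6095961 / 127449
  = 409.78
Finite-population correction (N = 4308): 409.78 / (1 + (409.78 − 1)/4308) = 374.27.
Round up → n = 375.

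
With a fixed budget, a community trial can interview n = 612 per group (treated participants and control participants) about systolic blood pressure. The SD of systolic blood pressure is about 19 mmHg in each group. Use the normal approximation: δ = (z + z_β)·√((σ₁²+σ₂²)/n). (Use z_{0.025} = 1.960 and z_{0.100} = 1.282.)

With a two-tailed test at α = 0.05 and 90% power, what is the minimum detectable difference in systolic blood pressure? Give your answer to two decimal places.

δ = (z_{α/2} + z_β) · √((σ₁²+σ₂²)/n)
  = (1.960 + 1.282) · √(722/612)
  = 3.242 · √1.1797
  = 3.242 · 1.0862
  = 3.5213

Minimum detectable difference ≈ 3.52 mmHg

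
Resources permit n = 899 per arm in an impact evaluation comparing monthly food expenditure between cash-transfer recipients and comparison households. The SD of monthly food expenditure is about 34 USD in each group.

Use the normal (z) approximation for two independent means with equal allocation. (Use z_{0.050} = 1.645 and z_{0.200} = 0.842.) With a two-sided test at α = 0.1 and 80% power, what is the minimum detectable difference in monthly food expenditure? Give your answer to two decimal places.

δ = (z_{α/2} + z_β) · √((σ₁²+σ₂²)/n)
  = (1.645 + 0.842) · √(2312/899)
  = 2.487 · √2.5717
  = 2.487 · 1.6037
  = 3.9883

Minimum detectable difference ≈ 3.99 USD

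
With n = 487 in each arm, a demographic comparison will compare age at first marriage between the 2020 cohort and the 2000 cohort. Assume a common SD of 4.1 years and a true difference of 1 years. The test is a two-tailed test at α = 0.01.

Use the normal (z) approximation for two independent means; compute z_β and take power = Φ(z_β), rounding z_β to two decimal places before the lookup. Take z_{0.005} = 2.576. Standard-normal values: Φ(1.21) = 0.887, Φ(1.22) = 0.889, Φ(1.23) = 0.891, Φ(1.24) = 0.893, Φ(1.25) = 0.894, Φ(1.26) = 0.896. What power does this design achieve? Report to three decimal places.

z_β = δ·√(n/(σ₁²+σ₂²)) − z_{α/2}
    = 1 · √(487/33.62) − 2.576
    = 1 · 3.80597 − 2.576
    = 3.8060 − 2.576 = 1.2300 → 1.23
Power = Φ(1.23) = 0.891.

Power ≈ 0.891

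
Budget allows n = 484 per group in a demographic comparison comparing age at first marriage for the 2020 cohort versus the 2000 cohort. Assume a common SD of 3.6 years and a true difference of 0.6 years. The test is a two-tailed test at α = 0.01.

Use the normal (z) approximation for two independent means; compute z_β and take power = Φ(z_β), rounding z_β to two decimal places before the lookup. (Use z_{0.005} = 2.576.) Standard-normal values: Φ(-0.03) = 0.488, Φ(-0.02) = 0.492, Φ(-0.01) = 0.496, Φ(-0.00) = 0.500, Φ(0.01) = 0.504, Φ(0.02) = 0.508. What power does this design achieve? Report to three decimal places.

Power ≈ 0.508

z_β = δ·√(n/(σ₁²+σ₂²)) − z_{α/2}
    = 0.6 · √(484/25.92) − 2.576
    = 0.6 · 4.32121 − 2.576
    = 2.5927 − 2.576 = 0.0167 → 0.02
Power = Φ(0.02) = 0.508.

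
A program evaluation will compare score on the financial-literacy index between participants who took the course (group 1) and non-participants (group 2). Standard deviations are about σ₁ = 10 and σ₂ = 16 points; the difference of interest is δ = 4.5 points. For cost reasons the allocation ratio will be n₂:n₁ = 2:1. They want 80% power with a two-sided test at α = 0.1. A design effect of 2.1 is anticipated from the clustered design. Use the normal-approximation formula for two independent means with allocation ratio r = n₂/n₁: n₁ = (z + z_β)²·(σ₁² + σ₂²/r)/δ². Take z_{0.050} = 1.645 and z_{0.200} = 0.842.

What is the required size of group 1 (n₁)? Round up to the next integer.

n₁ = (z_{α/2} + z_β)² · (σ₁² + σ₂²/r) / δ²
   = (1.645 + 0.842)² · (10² + 16²/2) / 4.5²
   = 6.1852 · (100 + 128) / 20.25
   = 6.1852 · 228 / 20.25
   = 69.64
Design effect: 2.1 × 69.64 = 146.24.
Round up → n₁ = 147; n₂ = r·n₁ = 2 × 147 = 294.

n₁ = 147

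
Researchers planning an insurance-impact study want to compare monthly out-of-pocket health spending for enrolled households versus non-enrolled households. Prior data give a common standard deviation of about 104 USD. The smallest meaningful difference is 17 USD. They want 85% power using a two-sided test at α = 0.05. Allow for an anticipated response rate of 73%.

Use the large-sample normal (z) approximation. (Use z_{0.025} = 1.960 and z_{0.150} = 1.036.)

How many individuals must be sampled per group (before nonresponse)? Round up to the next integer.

n = (z_{α/2} + z_β)² · (σ₁² + σ₂²) / δ²
  = (1.960 + 1.036)² · (2·104² = 21632) / 17²
  = 8.9760 · 21632 / 289
  = 671.87
Adjust for 73% response: 671.87 / 0.73 = 920.36.
Round up → n = 921 per group.

n = 921 per group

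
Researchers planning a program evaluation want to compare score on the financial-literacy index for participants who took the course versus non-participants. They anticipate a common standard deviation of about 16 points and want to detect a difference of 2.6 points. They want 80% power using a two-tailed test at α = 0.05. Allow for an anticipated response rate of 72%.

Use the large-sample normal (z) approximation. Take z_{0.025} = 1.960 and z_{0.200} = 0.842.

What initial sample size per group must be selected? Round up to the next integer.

n = 826 per group

n = (z_{α/2} + z_β)² · (σ₁² + σ₂²) / δ²
  = (1.960 + 0.842)² · (2·16² = 512) / 2.6²
  = 7.8512 · 512 / 6.76
  = 594.65
Adjust for 72% response: 594.65 / 0.72 = 825.90.
Round up → n = 826 per group.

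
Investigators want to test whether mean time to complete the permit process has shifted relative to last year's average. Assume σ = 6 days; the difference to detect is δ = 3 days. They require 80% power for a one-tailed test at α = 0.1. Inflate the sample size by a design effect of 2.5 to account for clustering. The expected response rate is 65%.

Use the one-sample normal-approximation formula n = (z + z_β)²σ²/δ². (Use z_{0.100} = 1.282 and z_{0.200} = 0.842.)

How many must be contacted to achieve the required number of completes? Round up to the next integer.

n = 70

n = (z_α + z_β)² · σ² / δ²
  = (1.282 + 0.842)² · 6² / 3²
  = 4.5114 · 36 / 9
  = 18.05
Design effect: 2.5 × 18.05 = 45.11.
Adjust for 65% response: 45.11 / 0.65 = 69.41.
Round up → n = 70.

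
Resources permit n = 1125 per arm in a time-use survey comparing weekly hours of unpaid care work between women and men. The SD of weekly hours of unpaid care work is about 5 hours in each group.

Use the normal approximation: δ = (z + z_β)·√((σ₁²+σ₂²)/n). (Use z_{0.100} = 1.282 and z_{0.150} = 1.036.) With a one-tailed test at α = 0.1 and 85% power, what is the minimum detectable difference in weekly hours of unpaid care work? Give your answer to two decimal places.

δ = (z_α + z_β) · √((σ₁²+σ₂²)/n)
  = (1.282 + 1.036) · √(50/1125)
  = 2.318 · √0.04444
  = 2.318 · 0.2108
  = 0.4887

Minimum detectable difference ≈ 0.49 hours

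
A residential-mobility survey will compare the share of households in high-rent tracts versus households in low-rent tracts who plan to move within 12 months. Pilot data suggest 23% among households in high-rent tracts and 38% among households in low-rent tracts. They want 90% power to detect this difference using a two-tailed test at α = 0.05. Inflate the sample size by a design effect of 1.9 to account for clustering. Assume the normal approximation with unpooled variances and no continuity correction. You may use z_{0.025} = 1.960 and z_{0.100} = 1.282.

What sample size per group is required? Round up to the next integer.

n = 367 per group

n = (z_{α/2} + z_β)² · [p₁(1−p₁) + p₂(1−p₂)] / (p₁ − p₂)²
  = (1.960 + 1.282)² · (0.23·0.77 + 0.38·0.62) / (-0.15)²
  = (3.242)² · (0.1771 + 0.2356) / 0.0225
  = 10.5106 · 0.4127 / 0.0225
  = 192.79
Design effect: 1.9 × 192.79 = 366.30.
Round up → n = 367 per group.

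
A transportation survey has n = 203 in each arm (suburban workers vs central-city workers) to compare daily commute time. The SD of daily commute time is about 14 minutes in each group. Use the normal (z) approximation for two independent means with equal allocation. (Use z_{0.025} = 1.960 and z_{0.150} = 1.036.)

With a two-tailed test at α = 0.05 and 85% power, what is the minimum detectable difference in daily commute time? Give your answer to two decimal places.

Minimum detectable difference ≈ 4.16 minutes

δ = (z_{α/2} + z_β) · √((σ₁²+σ₂²)/n)
  = (1.960 + 1.036) · √(392/203)
  = 2.996 · √1.931
  = 2.996 · 1.3896
  = 4.1633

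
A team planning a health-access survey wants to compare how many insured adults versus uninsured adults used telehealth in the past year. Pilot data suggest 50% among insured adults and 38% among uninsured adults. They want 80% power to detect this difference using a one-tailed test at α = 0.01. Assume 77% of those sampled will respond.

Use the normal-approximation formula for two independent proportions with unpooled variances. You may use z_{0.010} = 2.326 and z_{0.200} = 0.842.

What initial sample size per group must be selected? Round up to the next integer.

n = (z_α + z_β)² · [p₁(1−p₁) + p₂(1−p₂)] / (p₁ − p₂)²
  = (2.326 + 0.842)² · (0.50·0.50 + 0.38·0.62) / (0.12)²
  = (3.168)² · (0.2500 + 0.2356) / 0.0144
  = 10.0362 · 0.4856 / 0.0144
  = 338.44
Adjust for 77% response: 338.44 / 0.77 = 439.54.
Round up → n = 440 per group.

n = 440 per group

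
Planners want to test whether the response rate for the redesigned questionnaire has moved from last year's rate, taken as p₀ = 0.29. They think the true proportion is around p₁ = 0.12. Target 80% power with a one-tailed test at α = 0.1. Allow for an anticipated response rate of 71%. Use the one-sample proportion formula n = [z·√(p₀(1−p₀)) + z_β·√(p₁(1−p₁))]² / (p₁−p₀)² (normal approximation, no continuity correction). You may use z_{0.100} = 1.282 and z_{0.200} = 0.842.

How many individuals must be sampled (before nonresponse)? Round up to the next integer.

n = 36

n = [z_α·√(p₀q₀) + z_β·√(p₁q₁)]² / (p₁ − p₀)²
  = [1.282·√(0.29·0.71) + 0.842·√(0.12·0.88)]² / (-0.17)²
  = [1.282·0.4538 + 0.842·0.3250]² / 0.0289
  = [0.8553]² / 0.0289
  = 25.32
Adjust for 71% response: 25.32 / 0.71 = 35.66.
Round up → n = 36.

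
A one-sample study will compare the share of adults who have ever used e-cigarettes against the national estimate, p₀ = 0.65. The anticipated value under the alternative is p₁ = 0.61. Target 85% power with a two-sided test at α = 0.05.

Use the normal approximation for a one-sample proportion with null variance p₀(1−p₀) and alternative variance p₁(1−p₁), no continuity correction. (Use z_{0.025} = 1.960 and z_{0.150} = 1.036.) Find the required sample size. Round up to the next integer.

n = [z_{α/2}·√(p₀q₀) + z_β·√(p₁q₁)]² / (p₁ − p₀)²
  = [1.960·√(0.65·0.35) + 1.036·√(0.61·0.39)]² / (-0.04)²
  = [1.960·0.4770 + 1.036·0.4877]² / 0.0016
  = [1.4402]² / 0.0016
  = 1296.30
Round up → n = 1297.

n = 1297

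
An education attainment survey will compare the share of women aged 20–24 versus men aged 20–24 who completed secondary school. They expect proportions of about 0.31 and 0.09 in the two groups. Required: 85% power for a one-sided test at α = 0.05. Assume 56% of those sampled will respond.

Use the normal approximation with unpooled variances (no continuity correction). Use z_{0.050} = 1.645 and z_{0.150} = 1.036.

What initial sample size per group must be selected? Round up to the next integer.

n = 79 per group

n = (z_α + z_β)² · [p₁(1−p₁) + p₂(1−p₂)] / (p₁ − p₂)²
  = (1.645 + 1.036)² · (0.31·0.69 + 0.09·0.91) / (0.22)²
  = (2.681)² · (0.2139 + 0.0819) / 0.0484
  = 7.1878 · 0.2958 / 0.0484
  = 43.93
Adjust for 56% response: 43.93 / 0.56 = 78.44.
Round up → n = 79 per group.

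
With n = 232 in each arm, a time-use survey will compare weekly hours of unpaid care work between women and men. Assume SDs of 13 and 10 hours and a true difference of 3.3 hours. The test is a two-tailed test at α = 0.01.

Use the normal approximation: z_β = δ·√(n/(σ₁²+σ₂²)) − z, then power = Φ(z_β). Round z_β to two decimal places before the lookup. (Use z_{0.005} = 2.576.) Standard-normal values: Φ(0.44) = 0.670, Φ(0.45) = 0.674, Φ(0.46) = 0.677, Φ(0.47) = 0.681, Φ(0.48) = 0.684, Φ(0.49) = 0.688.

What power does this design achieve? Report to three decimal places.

Power ≈ 0.688

z_β = δ·√(n/(σ₁²+σ₂²)) − z_{α/2}
    = 3.3 · √(232/269) − 2.576
    = 3.3 · 0.92868 − 2.576
    = 3.0647 − 2.576 = 0.4887 → 0.49
Power = Φ(0.49) = 0.688.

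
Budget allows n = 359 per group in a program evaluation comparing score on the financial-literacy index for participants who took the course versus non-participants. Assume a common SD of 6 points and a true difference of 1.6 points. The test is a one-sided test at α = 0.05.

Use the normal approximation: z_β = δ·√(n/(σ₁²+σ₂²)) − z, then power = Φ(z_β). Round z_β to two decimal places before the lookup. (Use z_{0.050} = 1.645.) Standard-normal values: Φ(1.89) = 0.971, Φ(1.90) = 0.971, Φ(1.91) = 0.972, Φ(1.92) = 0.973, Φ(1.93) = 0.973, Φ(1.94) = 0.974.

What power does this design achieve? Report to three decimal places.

Power ≈ 0.973

z_β = δ·√(n/(σ₁²+σ₂²)) − z_α
    = 1.6 · √(359/72) − 1.645
    = 1.6 · 2.23296 − 1.645
    = 3.5727 − 1.645 = 1.9277 → 1.93
Power = Φ(1.93) = 0.973.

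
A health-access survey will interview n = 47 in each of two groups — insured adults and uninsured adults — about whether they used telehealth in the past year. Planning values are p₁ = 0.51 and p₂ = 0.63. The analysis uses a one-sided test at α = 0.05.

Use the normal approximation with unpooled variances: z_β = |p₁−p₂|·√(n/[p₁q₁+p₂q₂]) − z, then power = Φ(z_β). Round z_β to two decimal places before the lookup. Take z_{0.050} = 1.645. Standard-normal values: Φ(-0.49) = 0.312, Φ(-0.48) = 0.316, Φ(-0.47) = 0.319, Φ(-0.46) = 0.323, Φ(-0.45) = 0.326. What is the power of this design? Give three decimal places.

Power ≈ 0.323

z_β = |p₁−p₂|·√(n/[p₁q₁+p₂q₂]) − z_α
    = 0.12 · √(47/0.4830) − 1.645
    = 0.12 · 9.8645 − 1.645
    = 1.1837 − 1.645 = -0.4613 → -0.46
Power = Φ(-0.46) = 0.323.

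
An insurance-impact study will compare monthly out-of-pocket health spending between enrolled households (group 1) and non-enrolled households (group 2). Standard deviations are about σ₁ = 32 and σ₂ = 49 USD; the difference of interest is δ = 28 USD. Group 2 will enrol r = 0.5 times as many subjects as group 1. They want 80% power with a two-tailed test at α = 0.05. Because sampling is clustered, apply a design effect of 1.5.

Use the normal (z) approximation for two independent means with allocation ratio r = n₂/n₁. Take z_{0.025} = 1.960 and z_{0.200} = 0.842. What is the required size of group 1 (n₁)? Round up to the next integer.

n₁ = (z_{α/2} + z_β)² · (σ₁² + σ₂²/r) / δ²
   = (1.960 + 0.842)² · (32² + 49²/0.5) / 28²
   = 7.8512 · (1024 + 4802) / 784
   = 7.8512 · 5826 / 784
   = 58.34
Design effect: 1.5 × 58.34 = 87.51.
Round up → n₁ = 88; n₂ = r·n₁ = 0.5 × 88 = 44.

n₁ = 88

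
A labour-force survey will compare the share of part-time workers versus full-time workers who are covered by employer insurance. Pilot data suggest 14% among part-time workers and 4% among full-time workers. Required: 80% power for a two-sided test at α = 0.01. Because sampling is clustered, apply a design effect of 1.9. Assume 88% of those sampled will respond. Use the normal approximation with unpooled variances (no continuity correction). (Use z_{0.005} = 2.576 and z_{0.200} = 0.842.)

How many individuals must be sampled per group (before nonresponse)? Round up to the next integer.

n = 401 per group

n = (z_{α/2} + z_β)² · [p₁(1−p₁) + p₂(1−p₂)] / (p₁ − p₂)²
  = (2.576 + 0.842)² · (0.14·0.86 + 0.04·0.96) / (0.10)²
  = (3.418)² · (0.1204 + 0.0384) / 0.0100
  = 11.6827 · 0.1588 / 0.0100
  = 185.52
Design effect: 1.9 × 185.52 = 352.49.
Adjust for 88% response: 352.49 / 0.88 = 400.56.
Round up → n = 401 per group.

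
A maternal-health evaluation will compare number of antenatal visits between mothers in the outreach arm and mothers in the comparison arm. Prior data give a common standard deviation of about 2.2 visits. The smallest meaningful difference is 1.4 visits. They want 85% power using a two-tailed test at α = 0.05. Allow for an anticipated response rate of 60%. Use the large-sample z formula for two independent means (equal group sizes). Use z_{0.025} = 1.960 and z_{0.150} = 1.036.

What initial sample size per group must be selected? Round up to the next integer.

n = (z_{α/2} + z_β)² · (σ₁² + σ₂²) / δ²
  = (1.960 + 1.036)² · (2·2.2² = 9.68) / 1.4²
  = 8.9760 · 9.68 / 1.96
  = 44.33
Adjust for 60% response: 44.33 / 0.60 = 73.88.
Round up → n = 74 per group.

n = 74 per group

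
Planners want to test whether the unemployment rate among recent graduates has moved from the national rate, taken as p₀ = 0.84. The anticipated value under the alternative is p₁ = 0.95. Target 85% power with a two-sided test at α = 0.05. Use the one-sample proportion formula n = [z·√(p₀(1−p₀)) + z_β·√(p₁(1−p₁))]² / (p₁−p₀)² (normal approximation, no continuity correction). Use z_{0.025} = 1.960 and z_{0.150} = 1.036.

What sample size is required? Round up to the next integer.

n = [z_{α/2}·√(p₀q₀) + z_β·√(p₁q₁)]² / (p₁ − p₀)²
  = [1.960·√(0.84·0.16) + 1.036·√(0.95·0.05)]² / (0.11)²
  = [1.960·0.3666 + 1.036·0.2179]² / 0.0121
  = [0.9443]² / 0.0121
  = 73.70
Round up → n = 74.

n = 74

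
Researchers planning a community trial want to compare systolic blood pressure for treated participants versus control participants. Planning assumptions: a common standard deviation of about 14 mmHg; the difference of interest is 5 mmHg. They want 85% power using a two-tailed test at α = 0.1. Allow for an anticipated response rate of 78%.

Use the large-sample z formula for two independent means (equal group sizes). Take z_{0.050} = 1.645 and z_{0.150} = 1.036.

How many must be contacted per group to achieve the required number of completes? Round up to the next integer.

n = 145 per group

n = (z_{α/2} + z_β)² · (σ₁² + σ₂²) / δ²
  = (1.645 + 1.036)² · (2·14² = 392) / 5²
  = 7.1878 · 392 / 25
  = 112.70
Adjust for 78% response: 112.70 / 0.78 = 144.49.
Round up → n = 145 per group.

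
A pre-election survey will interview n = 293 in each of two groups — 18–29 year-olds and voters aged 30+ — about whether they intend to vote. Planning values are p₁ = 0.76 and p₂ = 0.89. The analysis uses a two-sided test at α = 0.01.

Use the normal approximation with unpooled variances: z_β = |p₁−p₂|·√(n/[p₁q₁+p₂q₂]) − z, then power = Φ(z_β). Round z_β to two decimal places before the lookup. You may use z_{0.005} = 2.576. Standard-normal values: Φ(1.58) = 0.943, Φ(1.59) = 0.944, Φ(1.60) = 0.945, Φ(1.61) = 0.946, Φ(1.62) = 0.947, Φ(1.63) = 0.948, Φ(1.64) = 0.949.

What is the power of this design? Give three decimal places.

z_β = |p₁−p₂|·√(n/[p₁q₁+p₂q₂]) − z_{α/2}
    = 0.13 · √(293/0.2803) − 2.576
    = 0.13 · 32.3312 − 2.576
    = 4.2031 − 2.576 = 1.6271 → 1.63
Power = Φ(1.63) = 0.948.

Power ≈ 0.948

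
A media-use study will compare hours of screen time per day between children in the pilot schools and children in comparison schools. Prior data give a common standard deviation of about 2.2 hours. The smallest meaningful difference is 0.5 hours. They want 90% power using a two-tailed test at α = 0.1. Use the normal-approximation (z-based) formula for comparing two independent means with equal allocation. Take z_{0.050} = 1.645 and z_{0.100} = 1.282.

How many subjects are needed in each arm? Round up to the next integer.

n = 332 per group

n = (z_{α/2} + z_β)² · (σ₁² + σ₂²) / δ²
  = (1.645 + 1.282)² · (2·2.2² = 9.68) / 0.5²
  = 8.5673 · 9.68 / 0.25
  = 331.73
Round up → n = 332 per group.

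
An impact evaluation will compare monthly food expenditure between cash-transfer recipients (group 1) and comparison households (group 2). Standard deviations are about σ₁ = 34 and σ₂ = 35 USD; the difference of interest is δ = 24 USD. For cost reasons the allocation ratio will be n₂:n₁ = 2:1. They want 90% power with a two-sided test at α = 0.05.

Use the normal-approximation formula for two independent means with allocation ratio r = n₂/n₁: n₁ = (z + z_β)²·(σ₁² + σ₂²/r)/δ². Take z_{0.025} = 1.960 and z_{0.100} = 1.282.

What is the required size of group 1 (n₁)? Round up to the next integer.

n₁ = 33

n₁ = (z_{α/2} + z_β)² · (σ₁² + σ₂²/r) / δ²
   = (1.960 + 1.282)² · (34² + 35²/2) / 24²
   = 10.5106 · (1156 + 612.5) / 576
   = 10.5106 · 1768.5 / 576
   = 32.27
Round up → n₁ = 33; n₂ = r·n₁ = 2 × 33 = 66.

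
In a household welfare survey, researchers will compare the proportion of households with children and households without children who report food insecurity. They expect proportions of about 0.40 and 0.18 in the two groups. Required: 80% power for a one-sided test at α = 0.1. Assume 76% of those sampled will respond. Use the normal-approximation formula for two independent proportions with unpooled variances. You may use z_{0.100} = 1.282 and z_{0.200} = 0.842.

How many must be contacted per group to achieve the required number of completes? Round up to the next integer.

n = 48 per group

n = (z_α + z_β)² · [p₁(1−p₁) + p₂(1−p₂)] / (p₁ − p₂)²
  = (1.282 + 0.842)² · (0.40·0.60 + 0.18·0.82) / (0.22)²
  = (2.124)² · (0.2400 + 0.1476) / 0.0484
  = 4.5114 · 0.3876 / 0.0484
  = 36.13
Adjust for 76% response: 36.13 / 0.76 = 47.54.
Round up → n = 48 per group.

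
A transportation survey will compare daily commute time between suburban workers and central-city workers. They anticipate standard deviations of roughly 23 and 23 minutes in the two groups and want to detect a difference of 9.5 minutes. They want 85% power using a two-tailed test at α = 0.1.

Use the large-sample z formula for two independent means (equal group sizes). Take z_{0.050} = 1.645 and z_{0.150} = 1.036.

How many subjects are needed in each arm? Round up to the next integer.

n = 85 per group

n = (z_{α/2} + z_β)² · (σ₁² + σ₂²) / δ²
  = (1.645 + 1.036)² · (23² + 23² = 1058) / 9.5²
  = 7.1878 · 1058 / 90.25
  = 84.26
Round up → n = 85 per group.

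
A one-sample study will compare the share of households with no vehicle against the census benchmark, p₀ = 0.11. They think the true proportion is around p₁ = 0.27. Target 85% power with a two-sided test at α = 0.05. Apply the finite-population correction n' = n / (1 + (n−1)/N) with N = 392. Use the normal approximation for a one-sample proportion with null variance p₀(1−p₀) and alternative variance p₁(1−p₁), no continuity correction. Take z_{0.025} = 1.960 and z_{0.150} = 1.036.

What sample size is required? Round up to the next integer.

n = 41

n = [z_{α/2}·√(p₀q₀) + z_β·√(p₁q₁)]² / (p₁ − p₀)²
  = [1.960·√(0.11·0.89) + 1.036·√(0.27·0.73)]² / (0.16)²
  = [1.960·0.3129 + 1.036·0.4440]² / 0.0256
  = [1.0732]² / 0.0256
  = 44.99
Finite-population correction (N = 392): 44.99 / (1 + (44.99 − 1)/392) = 40.45.
Round up → n = 41.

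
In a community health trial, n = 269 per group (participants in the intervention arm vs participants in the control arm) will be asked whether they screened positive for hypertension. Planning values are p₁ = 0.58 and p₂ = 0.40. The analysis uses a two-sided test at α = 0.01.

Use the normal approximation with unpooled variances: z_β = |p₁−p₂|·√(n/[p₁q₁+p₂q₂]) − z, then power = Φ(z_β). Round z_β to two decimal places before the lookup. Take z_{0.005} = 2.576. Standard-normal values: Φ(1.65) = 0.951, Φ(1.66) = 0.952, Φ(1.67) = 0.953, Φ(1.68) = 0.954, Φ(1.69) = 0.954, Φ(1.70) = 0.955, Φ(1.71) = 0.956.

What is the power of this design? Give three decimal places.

Power ≈ 0.953

z_β = |p₁−p₂|·√(n/[p₁q₁+p₂q₂]) − z_{α/2}
    = 0.18 · √(269/0.4836) − 2.576
    = 0.18 · 23.5848 − 2.576
    = 4.2453 − 2.576 = 1.6693 → 1.67
Power = Φ(1.67) = 0.953.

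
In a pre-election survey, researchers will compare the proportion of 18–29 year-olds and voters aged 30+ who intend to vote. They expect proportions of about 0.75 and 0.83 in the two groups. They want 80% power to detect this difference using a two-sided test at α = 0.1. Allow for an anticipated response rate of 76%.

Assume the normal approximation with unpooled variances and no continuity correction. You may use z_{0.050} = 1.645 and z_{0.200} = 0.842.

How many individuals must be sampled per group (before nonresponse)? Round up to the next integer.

n = 418 per group

n = (z_{α/2} + z_β)² · [p₁(1−p₁) + p₂(1−p₂)] / (p₁ − p₂)²
  = (1.645 + 0.842)² · (0.75·0.25 + 0.83·0.17) / (-0.08)²
  = (2.487)² · (0.1875 + 0.1411) / 0.0064
  = 6.1852 · 0.3286 / 0.0064
  = 317.57
Adjust for 76% response: 317.57 / 0.76 = 417.85.
Round up → n = 418 per group.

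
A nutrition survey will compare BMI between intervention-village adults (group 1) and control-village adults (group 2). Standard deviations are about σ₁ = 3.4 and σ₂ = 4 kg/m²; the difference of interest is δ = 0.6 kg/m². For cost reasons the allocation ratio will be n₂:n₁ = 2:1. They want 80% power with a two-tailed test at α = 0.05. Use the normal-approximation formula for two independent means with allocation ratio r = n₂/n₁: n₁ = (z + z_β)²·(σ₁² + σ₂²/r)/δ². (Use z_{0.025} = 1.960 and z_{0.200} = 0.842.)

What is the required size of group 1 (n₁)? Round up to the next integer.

n₁ = (z_{α/2} + z_β)² · (σ₁² + σ₂²/r) / δ²
   = (1.960 + 0.842)² · (3.4² + 4²/2) / 0.6²
   = 7.8512 · (11.56 + 8) / 0.36
   = 7.8512 · 19.56 / 0.36
   = 426.58
Round up → n₁ = 427; n₂ = r·n₁ = 2 × 427 = 854.

n₁ = 427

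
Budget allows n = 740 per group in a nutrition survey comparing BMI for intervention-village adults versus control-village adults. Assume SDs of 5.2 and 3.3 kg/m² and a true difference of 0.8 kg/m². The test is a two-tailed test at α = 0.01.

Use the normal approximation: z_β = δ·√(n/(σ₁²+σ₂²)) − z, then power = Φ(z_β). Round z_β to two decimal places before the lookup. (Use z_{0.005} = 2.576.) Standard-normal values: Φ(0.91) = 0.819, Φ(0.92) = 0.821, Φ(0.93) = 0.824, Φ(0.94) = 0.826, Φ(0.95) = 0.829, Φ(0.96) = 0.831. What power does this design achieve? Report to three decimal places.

Power ≈ 0.831

z_β = δ·√(n/(σ₁²+σ₂²)) − z_{α/2}
    = 0.8 · √(740/37.93) − 2.576
    = 0.8 · 4.41697 − 2.576
    = 3.5336 − 2.576 = 0.9576 → 0.96
Power = Φ(0.96) = 0.831.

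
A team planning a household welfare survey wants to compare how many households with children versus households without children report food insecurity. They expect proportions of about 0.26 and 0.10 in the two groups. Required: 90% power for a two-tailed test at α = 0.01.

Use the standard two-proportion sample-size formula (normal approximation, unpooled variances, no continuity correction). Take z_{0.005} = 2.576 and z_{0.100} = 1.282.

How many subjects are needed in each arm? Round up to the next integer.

n = (z_{α/2} + z_β)² · [p₁(1−p₁) + p₂(1−p₂)] / (p₁ − p₂)²
  = (2.576 + 1.282)² · (0.26·0.74 + 0.10·0.90) / (0.16)²
  = (3.858)² · (0.1924 + 0.0900) / 0.0256
  = 14.8842 · 0.2824 / 0.0256
  = 164.19
Round up → n = 165 per group.

n = 165 per group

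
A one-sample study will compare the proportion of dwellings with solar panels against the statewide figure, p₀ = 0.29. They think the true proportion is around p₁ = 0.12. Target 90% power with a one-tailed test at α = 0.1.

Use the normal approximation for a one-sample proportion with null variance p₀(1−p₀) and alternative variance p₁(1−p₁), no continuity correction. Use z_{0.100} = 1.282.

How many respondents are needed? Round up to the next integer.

n = [z_α·√(p₀q₀) + z_β·√(p₁q₁)]² / (p₁ − p₀)²
  = [1.282·√(0.29·0.71) + 1.282·√(0.12·0.88)]² / (-0.17)²
  = [1.282·0.4538 + 1.282·0.3250]² / 0.0289
  = [0.9983]² / 0.0289
  = 34.49
Round up → n = 35.

n = 35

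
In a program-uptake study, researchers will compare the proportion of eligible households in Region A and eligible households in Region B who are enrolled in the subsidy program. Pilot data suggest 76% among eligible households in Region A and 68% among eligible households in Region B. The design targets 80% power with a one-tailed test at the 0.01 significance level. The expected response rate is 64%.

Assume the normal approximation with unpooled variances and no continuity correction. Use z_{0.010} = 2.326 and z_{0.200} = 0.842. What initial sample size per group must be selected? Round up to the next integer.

n = (z_α + z_β)² · [p₁(1−p₁) + p₂(1−p₂)] / (p₁ − p₂)²
  = (2.326 + 0.842)² · (0.76·0.24 + 0.68·0.32) / (0.08)²
  = (3.168)² · (0.1824 + 0.2176) / 0.0064
  = 10.0362 · 0.4000 / 0.0064
  = 627.26
Adjust for 64% response: 627.26 / 0.64 = 980.10.
Round up → n = 981 per group.

n = 981 per group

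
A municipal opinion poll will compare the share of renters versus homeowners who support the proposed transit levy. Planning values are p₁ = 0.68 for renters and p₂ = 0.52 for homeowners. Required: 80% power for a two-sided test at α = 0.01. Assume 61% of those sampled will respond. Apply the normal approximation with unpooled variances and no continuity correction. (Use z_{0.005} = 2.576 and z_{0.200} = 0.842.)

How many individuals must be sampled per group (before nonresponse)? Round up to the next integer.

n = 350 per group

n = (z_{α/2} + z_β)² · [p₁(1−p₁) + p₂(1−p₂)] / (p₁ − p₂)²
  = (2.576 + 0.842)² · (0.68·0.32 + 0.52·0.48) / (0.16)²
  = (3.418)² · (0.2176 + 0.2496) / 0.0256
  = 11.6827 · 0.4672 / 0.0256
  = 213.21
Adjust for 61% response: 213.21 / 0.61 = 349.52.
Round up → n = 350 per group.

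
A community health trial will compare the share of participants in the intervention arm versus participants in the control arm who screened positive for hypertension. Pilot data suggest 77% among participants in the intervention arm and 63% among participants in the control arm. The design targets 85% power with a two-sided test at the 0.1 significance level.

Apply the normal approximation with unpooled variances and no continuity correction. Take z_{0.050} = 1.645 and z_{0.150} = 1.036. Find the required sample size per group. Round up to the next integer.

n = 151 per group

n = (z_{α/2} + z_β)² · [p₁(1−p₁) + p₂(1−p₂)] / (p₁ − p₂)²
  = (1.645 + 1.036)² · (0.77·0.23 + 0.63·0.37) / (0.14)²
  = (2.681)² · (0.1771 + 0.2331) / 0.0196
  = 7.1878 · 0.4102 / 0.0196
  = 150.43
Round up → n = 151 per group.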